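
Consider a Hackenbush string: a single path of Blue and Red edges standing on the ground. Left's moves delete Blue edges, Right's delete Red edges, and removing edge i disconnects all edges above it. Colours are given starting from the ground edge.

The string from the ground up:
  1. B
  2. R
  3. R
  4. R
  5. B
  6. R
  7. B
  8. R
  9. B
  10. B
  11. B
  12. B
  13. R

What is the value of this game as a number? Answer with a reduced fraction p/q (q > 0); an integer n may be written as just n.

701/4096

B: Left { 0 }, Right { ∅ } => simplest 1
BR: Left { 0 }, Right { 1 } => simplest 1/2
BRR: Left { 0 }, Right { 1/2, 1 } => simplest 1/4
BRRR: Left { 0 }, Right { 1/4, 1/2, 1 } => simplest 1/8
BRRRB: Left { 0, 1/8 }, Right { 1/4, 1/2, 1 } => simplest 3/16
BRRRBR: Left { 0, 1/8 }, Right { 3/16, 1/4, 1/2, 1 } => simplest 5/32
BRRRBRB: Left { 0, 1/8, 5/32 }, Right { 3/16, 1/4, 1/2, 1 } => simplest 11/64
BRRRBRBR: Left { 0, 1/8, 5/32 }, Right { 11/64, 3/16, 1/4, 1/2, 1 } => simplest 21/128
BRRRBRBRB: Left { 0, 1/8, 5/32, 21/128 }, Right { 11/64, 3/16, 1/4, 1/2, 1 } => simplest 43/256
BRRRBRBRBB: Left { 0, 1/8, 5/32, 21/128, 43/256 }, Right { 11/64, 3/16, 1/4, 1/2, 1 } => simplest 87/512
BRRRBRBRBBB: Left { 0, 1/8, 5/32, 21/128, 43/256, 87/512 }, Right { 11/64, 3/16, 1/4, 1/2, 1 } => simplest 175/1024
BRRRBRBRBBBB: Left { 0, 1/8, 5/32, 21/128, 43/256, 87/512, 175/1024 }, Right { 11/64, 3/16, 1/4, 1/2, 1 } => simplest 351/2048
BRRRBRBRBBBBR: Left { 0, 1/8, 5/32, 21/128, 43/256, 87/512, 175/1024 }, Right { 351/2048, 11/64, 3/16, 1/4, 1/2, 1 } => simplest 701/4096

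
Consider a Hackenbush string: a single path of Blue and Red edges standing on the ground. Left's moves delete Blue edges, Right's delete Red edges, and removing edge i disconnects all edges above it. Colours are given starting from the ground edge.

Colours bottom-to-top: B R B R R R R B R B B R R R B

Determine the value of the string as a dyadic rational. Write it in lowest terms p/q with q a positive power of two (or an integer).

Build v(s[:k]) for k = 1..15, string s = B R B R R R R B R B B R R R B.
v(B) = { 0 | none } → 1
v(BR) = { 0 | 1 } → 1/2
v(BRB) = { 0,1/2 | 1 } → 3/4
v(BRBR) = { 0,1/2 | 3/4,1 } → 5/8
v(BRBRR) = { 0,1/2 | 5/8,3/4,1 } → 9/16
v(BRBRRR) = { 0,1/2 | 9/16,5/8,3/4,1 } → 17/32
v(BRBRRRR) = { 0,1/2 | 17/32,9/16,5/8,3/4,1 } → 33/64
v(BRBRRRRB) = { 0,1/2,33/64 | 17/32,9/16,5/8,3/4,1 } → 67/128
v(BRBRRRRBR) = { 0,1/2,33/64 | 67/128,17/32,9/16,5/8,3/4,1 } → 133/256
v(BRBRRRRBRB) = { 0,1/2,33/64,133/256 | 67/128,17/32,9/16,5/8,3/4,1 } → 267/512
v(BRBRRRRBRBB) = { 0,1/2,33/64,133/256,267/512 | 67/128,17/32,9/16,5/8,3/4,1 } → 535/1024
v(BRBRRRRBRBBR) = { 0,1/2,33/64,133/256,267/512 | 535/1024,67/128,17/32,9/16,5/8,3/4,1 } → 1069/2048
v(BRBRRRRBRBBRR) = { 0,1/2,33/64,133/256,267/512 | 1069/2048,535/1024,67/128,17/32,9/16,5/8,3/4,1 } → 2137/4096
v(BRBRRRRBRBBRRR) = { 0,1/2,33/64,133/256,267/512 | 2137/4096,1069/2048,535/1024,67/128,17/32,9/16,5/8,3/4,1 } → 4273/8192
v(BRBRRRRBRBBRRRB) = { 0,1/2,33/64,133/256,267/512,4273/8192 | 2137/4096,1069/2048,535/1024,67/128,17/32,9/16,5/8,3/4,1 } → 8547/16384

8547/16384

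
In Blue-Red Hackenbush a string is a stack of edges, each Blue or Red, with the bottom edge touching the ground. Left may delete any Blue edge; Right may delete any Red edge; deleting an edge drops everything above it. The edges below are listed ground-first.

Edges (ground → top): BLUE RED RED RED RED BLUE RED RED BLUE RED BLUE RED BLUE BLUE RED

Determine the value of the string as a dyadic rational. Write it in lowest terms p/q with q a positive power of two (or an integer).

Prefix values for BLUE RED RED RED RED BLUE RED RED BLUE RED BLUE RED BLUE BLUE RED via {L|R} + simplicity:
v(B) = { 0 | (no moves) } -> 1
v(BR) = { 0 | 1 } -> 1/2
v(BRR) = { 0 | 1/2 1 } -> 1/4
v(BRRR) = { 0 | 1/4 1/2 1 } -> 1/8
v(BRRRR) = { 0 | 1/8 1/4 1/2 1 } -> 1/16
v(BRRRRB) = { 0 1/16 | 1/8 1/4 1/2 1 } -> 3/32
v(BRRRRBR) = { 0 1/16 | 3/32 1/8 1/4 1/2 1 } -> 5/64
v(BRRRRBRR) = { 0 1/16 | 5/64 3/32 1/8 1/4 1/2 1 } -> 9/128
v(BRRRRBRRB) = { 0 1/16 9/128 | 5/64 3/32 1/8 1/4 1/2 1 } -> 19/256
v(BRRRRBRRBR) = { 0 1/16 9/128 | 19/256 5/64 3/32 1/8 1/4 1/2 1 } -> 37/512
v(BRRRRBRRBRB) = { 0 1/16 9/128 37/512 | 19/256 5/64 3/32 1/8 1/4 1/2 1 } -> 75/1024
v(BRRRRBRRBRBR) = { 0 1/16 9/128 37/512 | 75/1024 19/256 5/64 3/32 1/8 1/4 1/2 1 } -> 149/2048
v(BRRRRBRRBRBRB) = { 0 1/16 9/128 37/512 149/2048 | 75/1024 19/256 5/64 3/32 1/8 1/4 1/2 1 } -> 299/4096
v(BRRRRBRRBRBRBB) = { 0 1/16 9/128 37/512 149/2048 299/4096 | 75/1024 19/256 5/64 3/32 1/8 1/4 1/2 1 } -> 599/8192
v(BRRRRBRRBRBRBBR) = { 0 1/16 9/128 37/512 149/2048 299/4096 | 599/8192 75/1024 19/256 5/64 3/32 1/8 1/4 1/2 1 } -> 1197/16384

1197/16384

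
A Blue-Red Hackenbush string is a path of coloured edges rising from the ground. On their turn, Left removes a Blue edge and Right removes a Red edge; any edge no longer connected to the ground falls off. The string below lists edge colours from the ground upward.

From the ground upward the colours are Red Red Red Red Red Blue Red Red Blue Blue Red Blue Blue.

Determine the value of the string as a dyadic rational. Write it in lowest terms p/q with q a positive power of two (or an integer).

value(R) = {  | 0 } => -1
value(RR) = {  | -1,0 } => -2
value(RRR) = {  | -2,-1,0 } => -3
value(RRRR) = {  | -3,-2,-1,0 } => -4
value(RRRRR) = {  | -4,-3,-2,-1,0 } => -5
value(RRRRRB) = { -5 | -4,-3,-2,-1,0 } => -9/2
value(RRRRRBR) = { -5 | -9/2,-4,-3,-2,-1,0 } => -19/4
value(RRRRRBRR) = { -5 | -19/4,-9/2,-4,-3,-2,-1,0 } => -39/8
value(RRRRRBRRB) = { -5,-39/8 | -19/4,-9/2,-4,-3,-2,-1,0 } => -77/16
value(RRRRRBRRBB) = { -5,-39/8,-77/16 | -19/4,-9/2,-4,-3,-2,-1,0 } => -153/32
value(RRRRRBRRBBR) = { -5,-39/8,-77/16 | -153/32,-19/4,-9/2,-4,-3,-2,-1,0 } => -307/64
value(RRRRRBRRBBRB) = { -5,-39/8,-77/16,-307/64 | -153/32,-19/4,-9/2,-4,-3,-2,-1,0 } => -613/128
value(RRRRRBRRBBRBB) = { -5,-39/8,-77/16,-307/64,-613/128 | -153/32,-19/4,-9/2,-4,-3,-2,-1,0 } => -1225/256

-1225/256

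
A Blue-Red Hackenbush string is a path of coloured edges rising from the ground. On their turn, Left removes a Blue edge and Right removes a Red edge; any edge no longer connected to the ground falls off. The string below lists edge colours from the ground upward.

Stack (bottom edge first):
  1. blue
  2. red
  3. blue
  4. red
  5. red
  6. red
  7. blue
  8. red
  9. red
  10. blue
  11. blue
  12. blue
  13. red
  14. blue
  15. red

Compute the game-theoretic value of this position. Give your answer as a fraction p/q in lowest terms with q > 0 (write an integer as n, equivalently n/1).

Prefix values for blue red blue red red red blue red red blue blue blue red blue red via {L|R} + simplicity:
v_1 [b]  L=[0]  R=[(no moves)]  → 1
v_2 [br]  L=[0]  R=[1]  → 1/2
v_3 [brb]  L=[0; 1/2]  R=[1]  → 3/4
v_4 [brbr]  L=[0; 1/2]  R=[3/4; 1]  → 5/8
v_5 [brbrr]  L=[0; 1/2]  R=[5/8; 3/4; 1]  → 9/16
v_6 [brbrrr]  L=[0; 1/2]  R=[9/16; 5/8; 3/4; 1]  → 17/32
v_7 [brbrrrb]  L=[0; 1/2; 17/32]  R=[9/16; 5/8; 3/4; 1]  → 35/64
v_8 [brbrrrbr]  L=[0; 1/2; 17/32]  R=[35/64; 9/16; 5/8; 3/4; 1]  → 69/128
v_9 [brbrrrbrr]  L=[0; 1/2; 17/32]  R=[69/128; 35/64; 9/16; 5/8; 3/4; 1]  → 137/256
v_10 [brbrrrbrrb]  L=[0; 1/2; 17/32; 137/256]  R=[69/128; 35/64; 9/16; 5/8; 3/4; 1]  → 275/512
v_11 [brbrrrbrrbb]  L=[0; 1/2; 17/32; 137/256; 275/512]  R=[69/128; 35/64; 9/16; 5/8; 3/4; 1]  → 551/1024
v_12 [brbrrrbrrbbb]  L=[0; 1/2; 17/32; 137/256; 275/512; 551/1024]  R=[69/128; 35/64; 9/16; 5/8; 3/4; 1]  → 1103/2048
v_13 [brbrrrbrrbbbr]  L=[0; 1/2; 17/32; 137/256; 275/512; 551/1024]  R=[1103/2048; 69/128; 35/64; 9/16; 5/8; 3/4; 1]  → 2205/4096
v_14 [brbrrrbrrbbbrb]  L=[0; 1/2; 17/32; 137/256; 275/512; 551/1024; 2205/4096]  R=[1103/2048; 69/128; 35/64; 9/16; 5/8; 3/4; 1]  → 4411/8192
v_15 [brbrrrbrrbbbrbr]  L=[0; 1/2; 17/32; 137/256; 275/512; 551/1024; 2205/4096]  R=[4411/8192; 1103/2048; 69/128; 35/64; 9/16; 5/8; 3/4; 1]  → 8821/16384

8821/16384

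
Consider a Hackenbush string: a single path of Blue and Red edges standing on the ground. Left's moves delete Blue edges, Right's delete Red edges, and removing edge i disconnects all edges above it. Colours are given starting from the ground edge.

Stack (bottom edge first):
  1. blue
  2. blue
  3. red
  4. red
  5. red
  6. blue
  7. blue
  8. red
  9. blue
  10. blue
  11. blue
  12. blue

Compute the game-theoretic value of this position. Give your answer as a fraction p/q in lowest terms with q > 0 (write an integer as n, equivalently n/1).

1247/1024

Recurse on prefixes of the 12-edge string blue blue red red red blue blue red blue blue blue blue:
val(b) = { 0 | none } ⇒ 1
val(bb) = { 0,1 | none } ⇒ 2
val(bbr) = { 0,1 | 2 } ⇒ 3/2
val(bbrr) = { 0,1 | 3/2,2 } ⇒ 5/4
val(bbrrr) = { 0,1 | 5/4,3/2,2 } ⇒ 9/8
val(bbrrrb) = { 0,1,9/8 | 5/4,3/2,2 } ⇒ 19/16
val(bbrrrbb) = { 0,1,9/8,19/16 | 5/4,3/2,2 } ⇒ 39/32
val(bbrrrbbr) = { 0,1,9/8,19/16 | 39/32,5/4,3/2,2 } ⇒ 77/64
val(bbrrrbbrb) = { 0,1,9/8,19/16,77/64 | 39/32,5/4,3/2,2 } ⇒ 155/128
val(bbrrrbbrbb) = { 0,1,9/8,19/16,77/64,155/128 | 39/32,5/4,3/2,2 } ⇒ 311/256
val(bbrrrbbrbbb) = { 0,1,9/8,19/16,77/64,155/128,311/256 | 39/32,5/4,3/2,2 } ⇒ 623/512
val(bbrrrbbrbbbb) = { 0,1,9/8,19/16,77/64,155/128,311/256,623/512 | 39/32,5/4,3/2,2 } ⇒ 1247/1024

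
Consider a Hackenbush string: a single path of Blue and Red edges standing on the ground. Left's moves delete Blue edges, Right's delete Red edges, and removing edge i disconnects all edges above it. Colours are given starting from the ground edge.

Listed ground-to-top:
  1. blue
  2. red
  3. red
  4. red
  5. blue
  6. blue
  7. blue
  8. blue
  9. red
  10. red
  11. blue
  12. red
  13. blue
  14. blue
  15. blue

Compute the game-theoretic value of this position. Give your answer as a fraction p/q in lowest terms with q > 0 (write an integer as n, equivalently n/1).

value(b) = { 0 | — } -> 1
value(br) = { 0 | 1 } -> 1/2
value(brr) = { 0 | 1/2; 1 } -> 1/4
value(brrr) = { 0 | 1/4; 1/2; 1 } -> 1/8
value(brrrb) = { 0; 1/8 | 1/4; 1/2; 1 } -> 3/16
value(brrrbb) = { 0; 1/8; 3/16 | 1/4; 1/2; 1 } -> 7/32
value(brrrbbb) = { 0; 1/8; 3/16; 7/32 | 1/4; 1/2; 1 } -> 15/64
value(brrrbbbb) = { 0; 1/8; 3/16; 7/32; 15/64 | 1/4; 1/2; 1 } -> 31/128
value(brrrbbbbr) = { 0; 1/8; 3/16; 7/32; 15/64 | 31/128; 1/4; 1/2; 1 } -> 61/256
value(brrrbbbbrr) = { 0; 1/8; 3/16; 7/32; 15/64 | 61/256; 31/128; 1/4; 1/2; 1 } -> 121/512
value(brrrbbbbrrb) = { 0; 1/8; 3/16; 7/32; 15/64; 121/512 | 61/256; 31/128; 1/4; 1/2; 1 } -> 243/1024
value(brrrbbbbrrbr) = { 0; 1/8; 3/16; 7/32; 15/64; 121/512 | 243/1024; 61/256; 31/128; 1/4; 1/2; 1 } -> 485/2048
value(brrrbbbbrrbrb) = { 0; 1/8; 3/16; 7/32; 15/64; 121/512; 485/2048 | 243/1024; 61/256; 31/128; 1/4; 1/2; 1 } -> 971/4096
value(brrrbbbbrrbrbb) = { 0; 1/8; 3/16; 7/32; 15/64; 121/512; 485/2048; 971/4096 | 243/1024; 61/256; 31/128; 1/4; 1/2; 1 } -> 1943/8192
value(brrrbbbbrrbrbbb) = { 0; 1/8; 3/16; 7/32; 15/64; 121/512; 485/2048; 971/4096; 1943/8192 | 243/1024; 61/256; 31/128; 1/4; 1/2; 1 } -> 3887/16384

3887/16384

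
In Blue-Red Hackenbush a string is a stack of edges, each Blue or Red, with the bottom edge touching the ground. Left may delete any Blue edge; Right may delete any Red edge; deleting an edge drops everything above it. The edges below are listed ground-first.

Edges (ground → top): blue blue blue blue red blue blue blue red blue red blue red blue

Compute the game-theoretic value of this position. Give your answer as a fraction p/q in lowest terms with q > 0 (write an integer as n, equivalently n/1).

4011/1024

b: Left { 0 }, Right { (no moves) } ⇒ simplest 1
bb: Left { 0,1 }, Right { (no moves) } ⇒ simplest 2
bbb: Left { 0,1,2 }, Right { (no moves) } ⇒ simplest 3
bbbb: Left { 0,1,2,3 }, Right { (no moves) } ⇒ simplest 4
bbbbr: Left { 0,1,2,3 }, Right { 4 } ⇒ simplest 7/2
bbbbrb: Left { 0,1,2,3,7/2 }, Right { 4 } ⇒ simplest 15/4
bbbbrbb: Left { 0,1,2,3,7/2,15/4 }, Right { 4 } ⇒ simplest 31/8
bbbbrbbb: Left { 0,1,2,3,7/2,15/4,31/8 }, Right { 4 } ⇒ simplest 63/16
bbbbrbbbr: Left { 0,1,2,3,7/2,15/4,31/8 }, Right { 63/16,4 } ⇒ simplest 125/32
bbbbrbbbrb: Left { 0,1,2,3,7/2,15/4,31/8,125/32 }, Right { 63/16,4 } ⇒ simplest 251/64
bbbbrbbbrbr: Left { 0,1,2,3,7/2,15/4,31/8,125/32 }, Right { 251/64,63/16,4 } ⇒ simplest 501/128
bbbbrbbbrbrb: Left { 0,1,2,3,7/2,15/4,31/8,125/32,501/128 }, Right { 251/64,63/16,4 } ⇒ simplest 1003/256
bbbbrbbbrbrbr: Left { 0,1,2,3,7/2,15/4,31/8,125/32,501/128 }, Right { 1003/256,251/64,63/16,4 } ⇒ simplest 2005/512
bbbbrbbbrbrbrb: Left { 0,1,2,3,7/2,15/4,31/8,125/32,501/128,2005/512 }, Right { 1003/256,251/64,63/16,4 } ⇒ simplest 4011/1024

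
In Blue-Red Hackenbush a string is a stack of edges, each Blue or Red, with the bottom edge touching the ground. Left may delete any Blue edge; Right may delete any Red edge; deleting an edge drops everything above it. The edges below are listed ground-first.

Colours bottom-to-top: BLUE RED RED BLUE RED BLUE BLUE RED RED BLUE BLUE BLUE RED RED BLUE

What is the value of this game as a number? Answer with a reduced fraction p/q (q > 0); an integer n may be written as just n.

5747/16384

1 of 15 · B · max L 0 · min R +∞ => 1
2 of 15 · BR · max L 0 · min R 1 => 1/2
3 of 15 · BRR · max L 0 · min R 1/2 => 1/4
4 of 15 · BRRB · max L 1/4 · min R 1/2 => 3/8
5 of 15 · BRRBR · max L 1/4 · min R 3/8 => 5/16
6 of 15 · BRRBRB · max L 5/16 · min R 3/8 => 11/32
7 of 15 · BRRBRBB · max L 11/32 · min R 3/8 => 23/64
8 of 15 · BRRBRBBR · max L 11/32 · min R 23/64 => 45/128
9 of 15 · BRRBRBBRR · max L 11/32 · min R 45/128 => 89/256
10 of 15 · BRRBRBBRRB · max L 89/256 · min R 45/128 => 179/512
11 of 15 · BRRBRBBRRBB · max L 179/512 · min R 45/128 => 359/1024
12 of 15 · BRRBRBBRRBBB · max L 359/1024 · min R 45/128 => 719/2048
13 of 15 · BRRBRBBRRBBBR · max L 359/1024 · min R 719/2048 => 1437/4096
14 of 15 · BRRBRBBRRBBBRR · max L 359/1024 · min R 1437/4096 => 2873/8192
15 of 15 · BRRBRBBRRBBBRRB · max L 2873/8192 · min R 1437/4096 => 5747/16384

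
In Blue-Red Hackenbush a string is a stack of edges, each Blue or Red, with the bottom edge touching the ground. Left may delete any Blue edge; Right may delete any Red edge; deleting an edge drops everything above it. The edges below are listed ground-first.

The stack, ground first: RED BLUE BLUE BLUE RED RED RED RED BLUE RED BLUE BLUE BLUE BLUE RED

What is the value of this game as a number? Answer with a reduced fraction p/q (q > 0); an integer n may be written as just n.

-3907/16384

v(R) = {  | 0 } — -1
v(RB) = { -1 | 0 } — -1/2
v(RBB) = { -1,-1/2 | 0 } — -1/4
v(RBBB) = { -1,-1/2,-1/4 | 0 } — -1/8
v(RBBBR) = { -1,-1/2,-1/4 | -1/8,0 } — -3/16
v(RBBBRR) = { -1,-1/2,-1/4 | -3/16,-1/8,0 } — -7/32
v(RBBBRRR) = { -1,-1/2,-1/4 | -7/32,-3/16,-1/8,0 } — -15/64
v(RBBBRRRR) = { -1,-1/2,-1/4 | -15/64,-7/32,-3/16,-1/8,0 } — -31/128
v(RBBBRRRRB) = { -1,-1/2,-1/4,-31/128 | -15/64,-7/32,-3/16,-1/8,0 } — -61/256
v(RBBBRRRRBR) = { -1,-1/2,-1/4,-31/128 | -61/256,-15/64,-7/32,-3/16,-1/8,0 } — -123/512
v(RBBBRRRRBRB) = { -1,-1/2,-1/4,-31/128,-123/512 | -61/256,-15/64,-7/32,-3/16,-1/8,0 } — -245/1024
v(RBBBRRRRBRBB) = { -1,-1/2,-1/4,-31/128,-123/512,-245/1024 | -61/256,-15/64,-7/32,-3/16,-1/8,0 } — -489/2048
v(RBBBRRRRBRBBB) = { -1,-1/2,-1/4,-31/128,-123/512,-245/1024,-489/2048 | -61/256,-15/64,-7/32,-3/16,-1/8,0 } — -977/4096
v(RBBBRRRRBRBBBB) = { -1,-1/2,-1/4,-31/128,-123/512,-245/1024,-489/2048,-977/4096 | -61/256,-15/64,-7/32,-3/16,-1/8,0 } — -1953/8192
v(RBBBRRRRBRBBBBR) = { -1,-1/2,-1/4,-31/128,-123/512,-245/1024,-489/2048,-977/4096 | -1953/8192,-61/256,-15/64,-7/32,-3/16,-1/8,0 } — -3907/16384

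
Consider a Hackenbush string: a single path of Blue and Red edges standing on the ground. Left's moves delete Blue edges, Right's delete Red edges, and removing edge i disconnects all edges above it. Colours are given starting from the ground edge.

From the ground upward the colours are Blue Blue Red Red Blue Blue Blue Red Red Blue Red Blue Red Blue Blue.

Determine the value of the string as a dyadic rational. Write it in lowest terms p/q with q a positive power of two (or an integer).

1 of 15 · B · max L 0 · min R +∞ so 1
2 of 15 · BB · max L 1 · min R +∞ so 2
3 of 15 · BBR · max L 1 · min R 2 so 3/2
4 of 15 · BBRR · max L 1 · min R 3/2 so 5/4
5 of 15 · BBRRB · max L 5/4 · min R 3/2 so 11/8
6 of 15 · BBRRBB · max L 11/8 · min R 3/2 so 23/16
7 of 15 · BBRRBBB · max L 23/16 · min R 3/2 so 47/32
8 of 15 · BBRRBBBR · max L 23/16 · min R 47/32 so 93/64
9 of 15 · BBRRBBBRR · max L 23/16 · min R 93/64 so 185/128
10 of 15 · BBRRBBBRRB · max L 185/128 · min R 93/64 so 371/256
11 of 15 · BBRRBBBRRBR · max L 185/128 · min R 371/256 so 741/512
12 of 15 · BBRRBBBRRBRB · max L 741/512 · min R 371/256 so 1483/1024
13 of 15 · BBRRBBBRRBRBR · max L 741/512 · min R 1483/1024 so 2965/2048
14 of 15 · BBRRBBBRRBRBRB · max L 2965/2048 · min R 1483/1024 so 5931/4096
15 of 15 · BBRRBBBRRBRBRBB · max L 5931/4096 · min R 1483/1024 so 11863/8192

11863/8192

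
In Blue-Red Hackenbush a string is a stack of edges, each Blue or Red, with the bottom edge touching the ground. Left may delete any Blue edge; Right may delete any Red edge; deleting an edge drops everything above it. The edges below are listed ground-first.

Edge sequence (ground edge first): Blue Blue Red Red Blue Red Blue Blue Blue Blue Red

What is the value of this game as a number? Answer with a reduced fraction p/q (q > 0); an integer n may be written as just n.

edge 1 of 11 (Blue): { 0 | none } → 1
edge 2 of 11 (Blue): { 0, 1 | none } → 2
edge 3 of 11 (Red): { 0, 1 | 2 } → 3/2
edge 4 of 11 (Red): { 0, 1 | 3/2, 2 } → 5/4
edge 5 of 11 (Blue): { 0, 1, 5/4 | 3/2, 2 } → 11/8
edge 6 of 11 (Red): { 0, 1, 5/4 | 11/8, 3/2, 2 } → 21/16
edge 7 of 11 (Blue): { 0, 1, 5/4, 21/16 | 11/8, 3/2, 2 } → 43/32
edge 8 of 11 (Blue): { 0, 1, 5/4, 21/16, 43/32 | 11/8, 3/2, 2 } → 87/64
edge 9 of 11 (Blue): { 0, 1, 5/4, 21/16, 43/32, 87/64 | 11/8, 3/2, 2 } → 175/128
edge 10 of 11 (Blue): { 0, 1, 5/4, 21/16, 43/32, 87/64, 175/128 | 11/8, 3/2, 2 } → 351/256
edge 11 of 11 (Red): { 0, 1, 5/4, 21/16, 43/32, 87/64, 175/128 | 351/256, 11/8, 3/2, 2 } → 701/512

701/512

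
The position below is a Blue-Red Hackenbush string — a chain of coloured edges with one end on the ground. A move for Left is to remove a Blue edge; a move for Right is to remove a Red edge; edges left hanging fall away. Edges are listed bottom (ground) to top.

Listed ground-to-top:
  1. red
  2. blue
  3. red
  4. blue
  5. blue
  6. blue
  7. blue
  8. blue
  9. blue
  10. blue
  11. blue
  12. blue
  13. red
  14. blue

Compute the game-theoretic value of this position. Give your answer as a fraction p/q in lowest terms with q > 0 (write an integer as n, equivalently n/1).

-4101/8192

Prefix values for red blue red blue blue blue blue blue blue blue blue blue red blue via {L|R} + simplicity:
v_1 [r]  L=[∅]  R=[0]  = -1
v_2 [rb]  L=[-1]  R=[0]  = -1/2
v_3 [rbr]  L=[-1]  R=[-1/2,0]  = -3/4
v_4 [rbrb]  L=[-1,-3/4]  R=[-1/2,0]  = -5/8
v_5 [rbrbb]  L=[-1,-3/4,-5/8]  R=[-1/2,0]  = -9/16
v_6 [rbrbbb]  L=[-1,-3/4,-5/8,-9/16]  R=[-1/2,0]  = -17/32
v_7 [rbrbbbb]  L=[-1,-3/4,-5/8,-9/16,-17/32]  R=[-1/2,0]  = -33/64
v_8 [rbrbbbbb]  L=[-1,-3/4,-5/8,-9/16,-17/32,-33/64]  R=[-1/2,0]  = -65/128
v_9 [rbrbbbbbb]  L=[-1,-3/4,-5/8,-9/16,-17/32,-33/64,-65/128]  R=[-1/2,0]  = -129/256
v_10 [rbrbbbbbbb]  L=[-1,-3/4,-5/8,-9/16,-17/32,-33/64,-65/128,-129/256]  R=[-1/2,0]  = -257/512
v_11 [rbrbbbbbbbb]  L=[-1,-3/4,-5/8,-9/16,-17/32,-33/64,-65/128,-129/256,-257/512]  R=[-1/2,0]  = -513/1024
v_12 [rbrbbbbbbbbb]  L=[-1,-3/4,-5/8,-9/16,-17/32,-33/64,-65/128,-129/256,-257/512,-513/1024]  R=[-1/2,0]  = -1025/2048
v_13 [rbrbbbbbbbbbr]  L=[-1,-3/4,-5/8,-9/16,-17/32,-33/64,-65/128,-129/256,-257/512,-513/1024]  R=[-1025/2048,-1/2,0]  = -2051/4096
v_14 [rbrbbbbbbbbbrb]  L=[-1,-3/4,-5/8,-9/16,-17/32,-33/64,-65/128,-129/256,-257/512,-513/1024,-2051/4096]  R=[-1025/2048,-1/2,0]  = -4101/8192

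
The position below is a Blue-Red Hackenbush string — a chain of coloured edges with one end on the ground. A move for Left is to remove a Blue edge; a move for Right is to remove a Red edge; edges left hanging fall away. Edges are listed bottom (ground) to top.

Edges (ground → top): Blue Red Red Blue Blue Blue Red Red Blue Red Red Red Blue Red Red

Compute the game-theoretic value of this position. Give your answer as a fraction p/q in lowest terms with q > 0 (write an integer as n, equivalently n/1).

Build val(s[:k]) for k = 1..15, string s = Blue Red Red Blue Blue Blue Red Red Blue Red Red Red Blue Red Red.
val(B) = { 0 | none } ⇒ 1
val(BR) = { 0 | 1 } ⇒ 1/2
val(BRR) = { 0 | 1/2, 1 } ⇒ 1/4
val(BRRB) = { 0, 1/4 | 1/2, 1 } ⇒ 3/8
val(BRRBB) = { 0, 1/4, 3/8 | 1/2, 1 } ⇒ 7/16
val(BRRBBB) = { 0, 1/4, 3/8, 7/16 | 1/2, 1 } ⇒ 15/32
val(BRRBBBR) = { 0, 1/4, 3/8, 7/16 | 15/32, 1/2, 1 } ⇒ 29/64
val(BRRBBBRR) = { 0, 1/4, 3/8, 7/16 | 29/64, 15/32, 1/2, 1 } ⇒ 57/128
val(BRRBBBRRB) = { 0, 1/4, 3/8, 7/16, 57/128 | 29/64, 15/32, 1/2, 1 } ⇒ 115/256
val(BRRBBBRRBR) = { 0, 1/4, 3/8, 7/16, 57/128 | 115/256, 29/64, 15/32, 1/2, 1 } ⇒ 229/512
val(BRRBBBRRBRR) = { 0, 1/4, 3/8, 7/16, 57/128 | 229/512, 115/256, 29/64, 15/32, 1/2, 1 } ⇒ 457/1024
val(BRRBBBRRBRRR) = { 0, 1/4, 3/8, 7/16, 57/128 | 457/1024, 229/512, 115/256, 29/64, 15/32, 1/2, 1 } ⇒ 913/2048
val(BRRBBBRRBRRRB) = { 0, 1/4, 3/8, 7/16, 57/128, 913/2048 | 457/1024, 229/512, 115/256, 29/64, 15/32, 1/2, 1 } ⇒ 1827/4096
val(BRRBBBRRBRRRBR) = { 0, 1/4, 3/8, 7/16, 57/128, 913/2048 | 1827/4096, 457/1024, 229/512, 115/256, 29/64, 15/32, 1/2, 1 } ⇒ 3653/8192
val(BRRBBBRRBRRRBRR) = { 0, 1/4, 3/8, 7/16, 57/128, 913/2048 | 3653/8192, 1827/4096, 457/1024, 229/512, 115/256, 29/64, 15/32, 1/2, 1 } ⇒ 7305/16384

7305/16384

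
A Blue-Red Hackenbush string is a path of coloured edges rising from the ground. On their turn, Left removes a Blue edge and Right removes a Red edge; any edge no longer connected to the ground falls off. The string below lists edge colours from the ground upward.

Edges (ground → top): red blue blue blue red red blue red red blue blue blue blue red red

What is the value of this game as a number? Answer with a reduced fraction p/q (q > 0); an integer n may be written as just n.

-3463/16384

step 1: add red to get r; options L={ none } R={ 0 } so -1
step 2: add blue to get rb; options L={ -1 } R={ 0 } so -1/2
step 3: add blue to get rbb; options L={ -1; -1/2 } R={ 0 } so -1/4
step 4: add blue to get rbbb; options L={ -1; -1/2; -1/4 } R={ 0 } so -1/8
step 5: add red to get rbbbr; options L={ -1; -1/2; -1/4 } R={ -1/8; 0 } so -3/16
step 6: add red to get rbbbrr; options L={ -1; -1/2; -1/4 } R={ -3/16; -1/8; 0 } so -7/32
step 7: add blue to get rbbbrrb; options L={ -1; -1/2; -1/4; -7/32 } R={ -3/16; -1/8; 0 } so -13/64
step 8: add red to get rbbbrrbr; options L={ -1; -1/2; -1/4; -7/32 } R={ -13/64; -3/16; -1/8; 0 } so -27/128
step 9: add red to get rbbbrrbrr; options L={ -1; -1/2; -1/4; -7/32 } R={ -27/128; -13/64; -3/16; -1/8; 0 } so -55/256
step 10: add blue to get rbbbrrbrrb; options L={ -1; -1/2; -1/4; -7/32; -55/256 } R={ -27/128; -13/64; -3/16; -1/8; 0 } so -109/512
step 11: add blue to get rbbbrrbrrbb; options L={ -1; -1/2; -1/4; -7/32; -55/256; -109/512 } R={ -27/128; -13/64; -3/16; -1/8; 0 } so -217/1024
step 12: add blue to get rbbbrrbrrbbb; options L={ -1; -1/2; -1/4; -7/32; -55/256; -109/512; -217/1024 } R={ -27/128; -13/64; -3/16; -1/8; 0 } so -433/2048
step 13: add blue to get rbbbrrbrrbbbb; options L={ -1; -1/2; -1/4; -7/32; -55/256; -109/512; -217/1024; -433/2048 } R={ -27/128; -13/64; -3/16; -1/8; 0 } so -865/4096
step 14: add red to get rbbbrrbrrbbbbr; options L={ -1; -1/2; -1/4; -7/32; -55/256; -109/512; -217/1024; -433/2048 } R={ -865/4096; -27/128; -13/64; -3/16; -1/8; 0 } so -1731/8192
step 15: add red to get rbbbrrbrrbbbbrr; options L={ -1; -1/2; -1/4; -7/32; -55/256; -109/512; -217/1024; -433/2048 } R={ -1731/8192; -865/4096; -27/128; -13/64; -3/16; -1/8; 0 } so -3463/16384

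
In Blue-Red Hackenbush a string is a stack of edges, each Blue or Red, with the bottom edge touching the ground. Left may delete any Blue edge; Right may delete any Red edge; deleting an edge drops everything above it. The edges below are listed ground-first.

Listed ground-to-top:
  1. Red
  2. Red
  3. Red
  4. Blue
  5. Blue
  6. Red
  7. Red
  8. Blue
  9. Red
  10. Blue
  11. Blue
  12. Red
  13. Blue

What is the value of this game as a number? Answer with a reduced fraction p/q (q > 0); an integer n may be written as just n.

v(R) = { (no moves) | 0 } → -1
v(RR) = { (no moves) | -1, 0 } → -2
v(RRR) = { (no moves) | -2, -1, 0 } → -3
v(RRRB) = { -3 | -2, -1, 0 } → -5/2
v(RRRBB) = { -3, -5/2 | -2, -1, 0 } → -9/4
v(RRRBBR) = { -3, -5/2 | -9/4, -2, -1, 0 } → -19/8
v(RRRBBRR) = { -3, -5/2 | -19/8, -9/4, -2, -1, 0 } → -39/16
v(RRRBBRRB) = { -3, -5/2, -39/16 | -19/8, -9/4, -2, -1, 0 } → -77/32
v(RRRBBRRBR) = { -3, -5/2, -39/16 | -77/32, -19/8, -9/4, -2, -1, 0 } → -155/64
v(RRRBBRRBRB) = { -3, -5/2, -39/16, -155/64 | -77/32, -19/8, -9/4, -2, -1, 0 } → -309/128
v(RRRBBRRBRBB) = { -3, -5/2, -39/16, -155/64, -309/128 | -77/32, -19/8, -9/4, -2, -1, 0 } → -617/256
v(RRRBBRRBRBBR) = { -3, -5/2, -39/16, -155/64, -309/128 | -617/256, -77/32, -19/8, -9/4, -2, -1, 0 } → -1235/512
v(RRRBBRRBRBBRB) = { -3, -5/2, -39/16, -155/64, -309/128, -1235/512 | -617/256, -77/32, -19/8, -9/4, -2, -1, 0 } → -2469/1024

-2469/1024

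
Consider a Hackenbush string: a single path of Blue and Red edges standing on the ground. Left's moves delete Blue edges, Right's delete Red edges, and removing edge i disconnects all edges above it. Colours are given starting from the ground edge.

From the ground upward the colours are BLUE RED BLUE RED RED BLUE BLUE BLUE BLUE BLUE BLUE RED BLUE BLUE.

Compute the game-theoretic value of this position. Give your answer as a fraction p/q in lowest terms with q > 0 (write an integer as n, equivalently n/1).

B: Left { 0 }, Right {  } -> simplest 1
BR: Left { 0 }, Right { 1 } -> simplest 1/2
BRB: Left { 0 1/2 }, Right { 1 } -> simplest 3/4
BRBR: Left { 0 1/2 }, Right { 3/4 1 } -> simplest 5/8
BRBRR: Left { 0 1/2 }, Right { 5/8 3/4 1 } -> simplest 9/16
BRBRRB: Left { 0 1/2 9/16 }, Right { 5/8 3/4 1 } -> simplest 19/32
BRBRRBB: Left { 0 1/2 9/16 19/32 }, Right { 5/8 3/4 1 } -> simplest 39/64
BRBRRBBB: Left { 0 1/2 9/16 19/32 39/64 }, Right { 5/8 3/4 1 } -> simplest 79/128
BRBRRBBBB: Left { 0 1/2 9/16 19/32 39/64 79/128 }, Right { 5/8 3/4 1 } -> simplest 159/256
BRBRRBBBBB: Left { 0 1/2 9/16 19/32 39/64 79/128 159/256 }, Right { 5/8 3/4 1 } -> simplest 319/512
BRBRRBBBBBB: Left { 0 1/2 9/16 19/32 39/64 79/128 159/256 319/512 }, Right { 5/8 3/4 1 } -> simplest 639/1024
BRBRRBBBBBBR: Left { 0 1/2 9/16 19/32 39/64 79/128 159/256 319/512 }, Right { 639/1024 5/8 3/4 1 } -> simplest 1277/2048
BRBRRBBBBBBRB: Left { 0 1/2 9/16 19/32 39/64 79/128 159/256 319/512 1277/2048 }, Right { 639/1024 5/8 3/4 1 } -> simplest 2555/4096
BRBRRBBBBBBRBB: Left { 0 1/2 9/16 19/32 39/64 79/128 159/256 319/512 1277/2048 2555/4096 }, Right { 639/1024 5/8 3/4 1 } -> simplest 5111/8192

5111/8192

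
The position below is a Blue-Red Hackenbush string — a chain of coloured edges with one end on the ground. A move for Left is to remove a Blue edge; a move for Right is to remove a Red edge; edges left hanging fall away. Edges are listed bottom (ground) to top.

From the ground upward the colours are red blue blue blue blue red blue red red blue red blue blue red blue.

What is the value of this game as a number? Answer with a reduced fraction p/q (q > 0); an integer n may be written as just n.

Prefix values for red blue blue blue blue red blue red red blue red blue blue red blue via {L|R} + simplicity:
edge 1 of 15 (red): {  | 0 } ⇒ -1
edge 2 of 15 (blue): { -1 | 0 } ⇒ -1/2
edge 3 of 15 (blue): { -1 -1/2 | 0 } ⇒ -1/4
edge 4 of 15 (blue): { -1 -1/2 -1/4 | 0 } ⇒ -1/8
edge 5 of 15 (blue): { -1 -1/2 -1/4 -1/8 | 0 } ⇒ -1/16
edge 6 of 15 (red): { -1 -1/2 -1/4 -1/8 | -1/16 0 } ⇒ -3/32
edge 7 of 15 (blue): { -1 -1/2 -1/4 -1/8 -3/32 | -1/16 0 } ⇒ -5/64
edge 8 of 15 (red): { -1 -1/2 -1/4 -1/8 -3/32 | -5/64 -1/16 0 } ⇒ -11/128
edge 9 of 15 (red): { -1 -1/2 -1/4 -1/8 -3/32 | -11/128 -5/64 -1/16 0 } ⇒ -23/256
edge 10 of 15 (blue): { -1 -1/2 -1/4 -1/8 -3/32 -23/256 | -11/128 -5/64 -1/16 0 } ⇒ -45/512
edge 11 of 15 (red): { -1 -1/2 -1/4 -1/8 -3/32 -23/256 | -45/512 -11/128 -5/64 -1/16 0 } ⇒ -91/1024
edge 12 of 15 (blue): { -1 -1/2 -1/4 -1/8 -3/32 -23/256 -91/1024 | -45/512 -11/128 -5/64 -1/16 0 } ⇒ -181/2048
edge 13 of 15 (blue): { -1 -1/2 -1/4 -1/8 -3/32 -23/256 -91/1024 -181/2048 | -45/512 -11/128 -5/64 -1/16 0 } ⇒ -361/4096
edge 14 of 15 (red): { -1 -1/2 -1/4 -1/8 -3/32 -23/256 -91/1024 -181/2048 | -361/4096 -45/512 -11/128 -5/64 -1/16 0 } ⇒ -723/8192
edge 15 of 15 (blue): { -1 -1/2 -1/4 -1/8 -3/32 -23/256 -91/1024 -181/2048 -723/8192 | -361/4096 -45/512 -11/128 -5/64 -1/16 0 } ⇒ -1445/16384

-1445/16384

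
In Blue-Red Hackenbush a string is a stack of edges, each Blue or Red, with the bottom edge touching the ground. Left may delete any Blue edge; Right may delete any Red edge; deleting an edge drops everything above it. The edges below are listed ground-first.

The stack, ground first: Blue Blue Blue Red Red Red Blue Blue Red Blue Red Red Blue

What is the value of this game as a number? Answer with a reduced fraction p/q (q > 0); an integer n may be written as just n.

2259/1024

step 1: add Blue to get B; options L={ 0 } R={ ∅ } gives 1
step 2: add Blue to get BB; options L={ 0; 1 } R={ ∅ } gives 2
step 3: add Blue to get BBB; options L={ 0; 1; 2 } R={ ∅ } gives 3
step 4: add Red to get BBBR; options L={ 0; 1; 2 } R={ 3 } gives 5/2
step 5: add Red to get BBBRR; options L={ 0; 1; 2 } R={ 5/2; 3 } gives 9/4
step 6: add Red to get BBBRRR; options L={ 0; 1; 2 } R={ 9/4; 5/2; 3 } gives 17/8
step 7: add Blue to get BBBRRRB; options L={ 0; 1; 2; 17/8 } R={ 9/4; 5/2; 3 } gives 35/16
step 8: add Blue to get BBBRRRBB; options L={ 0; 1; 2; 17/8; 35/16 } R={ 9/4; 5/2; 3 } gives 71/32
step 9: add Red to get BBBRRRBBR; options L={ 0; 1; 2; 17/8; 35/16 } R={ 71/32; 9/4; 5/2; 3 } gives 141/64
step 10: add Blue to get BBBRRRBBRB; options L={ 0; 1; 2; 17/8; 35/16; 141/64 } R={ 71/32; 9/4; 5/2; 3 } gives 283/128
step 11: add Red to get BBBRRRBBRBR; options L={ 0; 1; 2; 17/8; 35/16; 141/64 } R={ 283/128; 71/32; 9/4; 5/2; 3 } gives 565/256
step 12: add Red to get BBBRRRBBRBRR; options L={ 0; 1; 2; 17/8; 35/16; 141/64 } R={ 565/256; 283/128; 71/32; 9/4; 5/2; 3 } gives 1129/512
step 13: add Blue to get BBBRRRBBRBRRB; options L={ 0; 1; 2; 17/8; 35/16; 141/64; 1129/512 } R={ 565/256; 283/128; 71/32; 9/4; 5/2; 3 } gives 2259/1024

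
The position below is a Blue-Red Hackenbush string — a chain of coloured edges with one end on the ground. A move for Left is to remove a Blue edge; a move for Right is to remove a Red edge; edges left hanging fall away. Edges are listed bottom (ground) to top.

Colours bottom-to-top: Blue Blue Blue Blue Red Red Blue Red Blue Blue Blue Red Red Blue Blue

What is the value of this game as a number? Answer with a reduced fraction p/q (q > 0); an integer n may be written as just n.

B: Left { 0 }, Right { — } -> simplest 1
BB: Left { 0; 1 }, Right { — } -> simplest 2
BBB: Left { 0; 1; 2 }, Right { — } -> simplest 3
BBBB: Left { 0; 1; 2; 3 }, Right { — } -> simplest 4
BBBBR: Left { 0; 1; 2; 3 }, Right { 4 } -> simplest 7/2
BBBBRR: Left { 0; 1; 2; 3 }, Right { 7/2; 4 } -> simplest 13/4
BBBBRRB: Left { 0; 1; 2; 3; 13/4 }, Right { 7/2; 4 } -> simplest 27/8
BBBBRRBR: Left { 0; 1; 2; 3; 13/4 }, Right { 27/8; 7/2; 4 } -> simplest 53/16
BBBBRRBRB: Left { 0; 1; 2; 3; 13/4; 53/16 }, Right { 27/8; 7/2; 4 } -> simplest 107/32
BBBBRRBRBB: Left { 0; 1; 2; 3; 13/4; 53/16; 107/32 }, Right { 27/8; 7/2; 4 } -> simplest 215/64
BBBBRRBRBBB: Left { 0; 1; 2; 3; 13/4; 53/16; 107/32; 215/64 }, Right { 27/8; 7/2; 4 } -> simplest 431/128
BBBBRRBRBBBR: Left { 0; 1; 2; 3; 13/4; 53/16; 107/32; 215/64 }, Right { 431/128; 27/8; 7/2; 4 } -> simplest 861/256
BBBBRRBRBBBRR: Left { 0; 1; 2; 3; 13/4; 53/16; 107/32; 215/64 }, Right { 861/256; 431/128; 27/8; 7/2; 4 } -> simplest 1721/512
BBBBRRBRBBBRRB: Left { 0; 1; 2; 3; 13/4; 53/16; 107/32; 215/64; 1721/512 }, Right { 861/256; 431/128; 27/8; 7/2; 4 } -> simplest 3443/1024
BBBBRRBRBBBRRBB: Left { 0; 1; 2; 3; 13/4; 53/16; 107/32; 215/64; 1721/512; 3443/1024 }, Right { 861/256; 431/128; 27/8; 7/2; 4 } -> simplest 6887/2048

6887/2048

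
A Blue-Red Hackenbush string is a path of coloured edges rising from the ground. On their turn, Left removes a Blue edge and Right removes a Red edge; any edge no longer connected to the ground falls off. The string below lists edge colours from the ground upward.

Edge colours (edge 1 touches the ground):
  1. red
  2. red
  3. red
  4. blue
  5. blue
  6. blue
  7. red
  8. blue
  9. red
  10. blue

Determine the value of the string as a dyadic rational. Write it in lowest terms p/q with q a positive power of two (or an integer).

-277/128

1 of 10 · r · max L −∞ · min R 0 => -1
2 of 10 · rr · max L −∞ · min R -1 => -2
3 of 10 · rrr · max L −∞ · min R -2 => -3
4 of 10 · rrrb · max L -3 · min R -2 => -5/2
5 of 10 · rrrbb · max L -5/2 · min R -2 => -9/4
6 of 10 · rrrbbb · max L -9/4 · min R -2 => -17/8
7 of 10 · rrrbbbr · max L -9/4 · min R -17/8 => -35/16
8 of 10 · rrrbbbrb · max L -35/16 · min R -17/8 => -69/32
9 of 10 · rrrbbbrbr · max L -35/16 · min R -69/32 => -139/64
10 of 10 · rrrbbbrbrb · max L -139/64 · min R -69/32 => -277/128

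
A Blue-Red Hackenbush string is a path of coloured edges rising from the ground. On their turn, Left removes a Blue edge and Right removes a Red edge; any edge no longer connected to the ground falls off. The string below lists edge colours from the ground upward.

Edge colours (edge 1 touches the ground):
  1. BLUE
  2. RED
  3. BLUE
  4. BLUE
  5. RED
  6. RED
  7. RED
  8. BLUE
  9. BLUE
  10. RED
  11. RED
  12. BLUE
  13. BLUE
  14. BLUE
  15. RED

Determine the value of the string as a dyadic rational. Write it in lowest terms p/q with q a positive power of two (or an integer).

12701/16384

Prefix values for BLUE RED BLUE BLUE RED RED RED BLUE BLUE RED RED BLUE BLUE BLUE RED via {L|R} + simplicity:
1 of 15 · B · max L 0 · min R +∞ → 1
2 of 15 · BR · max L 0 · min R 1 → 1/2
3 of 15 · BRB · max L 1/2 · min R 1 → 3/4
4 of 15 · BRBB · max L 3/4 · min R 1 → 7/8
5 of 15 · BRBBR · max L 3/4 · min R 7/8 → 13/16
6 of 15 · BRBBRR · max L 3/4 · min R 13/16 → 25/32
7 of 15 · BRBBRRR · max L 3/4 · min R 25/32 → 49/64
8 of 15 · BRBBRRRB · max L 49/64 · min R 25/32 → 99/128
9 of 15 · BRBBRRRBB · max L 99/128 · min R 25/32 → 199/256
10 of 15 · BRBBRRRBBR · max L 99/128 · min R 199/256 → 397/512
11 of 15 · BRBBRRRBBRR · max L 99/128 · min R 397/512 → 793/1024
12 of 15 · BRBBRRRBBRRB · max L 793/1024 · min R 397/512 → 1587/2048
13 of 15 · BRBBRRRBBRRBB · max L 1587/2048 · min R 397/512 → 3175/4096
14 of 15 · BRBBRRRBBRRBBB · max L 3175/4096 · min R 397/512 → 6351/8192
15 of 15 · BRBBRRRBBRRBBBR · max L 3175/4096 · min R 6351/8192 → 12701/16384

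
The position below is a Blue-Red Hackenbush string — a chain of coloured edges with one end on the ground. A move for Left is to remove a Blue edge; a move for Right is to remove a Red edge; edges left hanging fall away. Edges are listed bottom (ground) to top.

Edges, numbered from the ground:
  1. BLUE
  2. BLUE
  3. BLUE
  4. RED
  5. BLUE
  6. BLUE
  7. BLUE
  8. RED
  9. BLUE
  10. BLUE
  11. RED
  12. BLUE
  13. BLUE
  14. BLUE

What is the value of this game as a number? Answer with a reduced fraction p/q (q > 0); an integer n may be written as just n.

Recurse on prefixes of the 14-edge string BLUE BLUE BLUE RED BLUE BLUE BLUE RED BLUE BLUE RED BLUE BLUE BLUE:
edge 1 of 14 (BLUE): { 0 | — } ⇒ 1
edge 2 of 14 (BLUE): { 0 1 | — } ⇒ 2
edge 3 of 14 (BLUE): { 0 1 2 | — } ⇒ 3
edge 4 of 14 (RED): { 0 1 2 | 3 } ⇒ 5/2
edge 5 of 14 (BLUE): { 0 1 2 5/2 | 3 } ⇒ 11/4
edge 6 of 14 (BLUE): { 0 1 2 5/2 11/4 | 3 } ⇒ 23/8
edge 7 of 14 (BLUE): { 0 1 2 5/2 11/4 23/8 | 3 } ⇒ 47/16
edge 8 of 14 (RED): { 0 1 2 5/2 11/4 23/8 | 47/16 3 } ⇒ 93/32
edge 9 of 14 (BLUE): { 0 1 2 5/2 11/4 23/8 93/32 | 47/16 3 } ⇒ 187/64
edge 10 of 14 (BLUE): { 0 1 2 5/2 11/4 23/8 93/32 187/64 | 47/16 3 } ⇒ 375/128
edge 11 of 14 (RED): { 0 1 2 5/2 11/4 23/8 93/32 187/64 | 375/128 47/16 3 } ⇒ 749/256
edge 12 of 14 (BLUE): { 0 1 2 5/2 11/4 23/8 93/32 187/64 749/256 | 375/128 47/16 3 } ⇒ 1499/512
edge 13 of 14 (BLUE): { 0 1 2 5/2 11/4 23/8 93/32 187/64 749/256 1499/512 | 375/128 47/16 3 } ⇒ 2999/1024
edge 14 of 14 (BLUE): { 0 1 2 5/2 11/4 23/8 93/32 187/64 749/256 1499/512 2999/1024 | 375/128 47/16 3 } ⇒ 5999/2048

5999/2048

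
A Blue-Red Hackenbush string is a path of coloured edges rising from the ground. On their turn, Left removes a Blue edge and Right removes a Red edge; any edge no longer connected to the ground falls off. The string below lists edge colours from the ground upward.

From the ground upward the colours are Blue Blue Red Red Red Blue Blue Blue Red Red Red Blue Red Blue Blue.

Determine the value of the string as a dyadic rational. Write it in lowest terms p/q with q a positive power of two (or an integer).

10007/8192

step 1: add Blue to get B; options L={ 0 } R={ — } so 1
step 2: add Blue to get BB; options L={ 0 1 } R={ — } so 2
step 3: add Red to get BBR; options L={ 0 1 } R={ 2 } so 3/2
step 4: add Red to get BBRR; options L={ 0 1 } R={ 3/2 2 } so 5/4
step 5: add Red to get BBRRR; options L={ 0 1 } R={ 5/4 3/2 2 } so 9/8
step 6: add Blue to get BBRRRB; options L={ 0 1 9/8 } R={ 5/4 3/2 2 } so 19/16
step 7: add Blue to get BBRRRBB; options L={ 0 1 9/8 19/16 } R={ 5/4 3/2 2 } so 39/32
step 8: add Blue to get BBRRRBBB; options L={ 0 1 9/8 19/16 39/32 } R={ 5/4 3/2 2 } so 79/64
step 9: add Red to get BBRRRBBBR; options L={ 0 1 9/8 19/16 39/32 } R={ 79/64 5/4 3/2 2 } so 157/128
step 10: add Red to get BBRRRBBBRR; options L={ 0 1 9/8 19/16 39/32 } R={ 157/128 79/64 5/4 3/2 2 } so 313/256
step 11: add Red to get BBRRRBBBRRR; options L={ 0 1 9/8 19/16 39/32 } R={ 313/256 157/128 79/64 5/4 3/2 2 } so 625/512
step 12: add Blue to get BBRRRBBBRRRB; options L={ 0 1 9/8 19/16 39/32 625/512 } R={ 313/256 157/128 79/64 5/4 3/2 2 } so 1251/1024
step 13: add Red to get BBRRRBBBRRRBR; options L={ 0 1 9/8 19/16 39/32 625/512 } R={ 1251/1024 313/256 157/128 79/64 5/4 3/2 2 } so 2501/2048
step 14: add Blue to get BBRRRBBBRRRBRB; options L={ 0 1 9/8 19/16 39/32 625/512 2501/2048 } R={ 1251/1024 313/256 157/128 79/64 5/4 3/2 2 } so 5003/4096
step 15: add Blue to get BBRRRBBBRRRBRBB; options L={ 0 1 9/8 19/16 39/32 625/512 2501/2048 5003/4096 } R={ 1251/1024 313/256 157/128 79/64 5/4 3/2 2 } so 10007/8192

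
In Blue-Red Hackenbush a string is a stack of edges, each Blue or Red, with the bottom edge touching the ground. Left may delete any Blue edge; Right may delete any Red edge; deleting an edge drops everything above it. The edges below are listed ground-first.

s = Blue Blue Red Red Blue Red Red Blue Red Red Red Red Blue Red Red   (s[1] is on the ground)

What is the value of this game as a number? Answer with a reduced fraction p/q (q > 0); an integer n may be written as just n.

10505/8192

step 1: add Blue to get B; options L={ 0 } R={  } so 1
step 2: add Blue to get BB; options L={ 0,1 } R={  } so 2
step 3: add Red to get BBR; options L={ 0,1 } R={ 2 } so 3/2
step 4: add Red to get BBRR; options L={ 0,1 } R={ 3/2,2 } so 5/4
step 5: add Blue to get BBRRB; options L={ 0,1,5/4 } R={ 3/2,2 } so 11/8
step 6: add Red to get BBRRBR; options L={ 0,1,5/4 } R={ 11/8,3/2,2 } so 21/16
step 7: add Red to get BBRRBRR; options L={ 0,1,5/4 } R={ 21/16,11/8,3/2,2 } so 41/32
step 8: add Blue to get BBRRBRRB; options L={ 0,1,5/4,41/32 } R={ 21/16,11/8,3/2,2 } so 83/64
step 9: add Red to get BBRRBRRBR; options L={ 0,1,5/4,41/32 } R={ 83/64,21/16,11/8,3/2,2 } so 165/128
step 10: add Red to get BBRRBRRBRR; options L={ 0,1,5/4,41/32 } R={ 165/128,83/64,21/16,11/8,3/2,2 } so 329/256
step 11: add Red to get BBRRBRRBRRR; options L={ 0,1,5/4,41/32 } R={ 329/256,165/128,83/64,21/16,11/8,3/2,2 } so 657/512
step 12: add Red to get BBRRBRRBRRRR; options L={ 0,1,5/4,41/32 } R={ 657/512,329/256,165/128,83/64,21/16,11/8,3/2,2 } so 1313/1024
step 13: add Blue to get BBRRBRRBRRRRB; options L={ 0,1,5/4,41/32,1313/1024 } R={ 657/512,329/256,165/128,83/64,21/16,11/8,3/2,2 } so 2627/2048
step 14: add Red to get BBRRBRRBRRRRBR; options L={ 0,1,5/4,41/32,1313/1024 } R={ 2627/2048,657/512,329/256,165/128,83/64,21/16,11/8,3/2,2 } so 5253/4096
step 15: add Red to get BBRRBRRBRRRRBRR; options L={ 0,1,5/4,41/32,1313/1024 } R={ 5253/4096,2627/2048,657/512,329/256,165/128,83/64,21/16,11/8,3/2,2 } so 10505/8192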